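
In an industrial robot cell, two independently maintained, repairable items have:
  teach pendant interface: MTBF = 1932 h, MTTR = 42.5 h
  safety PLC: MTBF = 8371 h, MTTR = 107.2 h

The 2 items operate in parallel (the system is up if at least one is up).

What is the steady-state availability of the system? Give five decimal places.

0.99973

A(teach pendant interface) = MTBF/(MTBF+MTTR) = 1932/(1932+42.5) = 0.978476
A(safety PLC) = MTBF/(MTBF+MTTR) = 8371/(8371+107.2) = 0.987356
Parallel availability: 1 − (1 − 0.978476)(1 − 0.987356) = 0.99973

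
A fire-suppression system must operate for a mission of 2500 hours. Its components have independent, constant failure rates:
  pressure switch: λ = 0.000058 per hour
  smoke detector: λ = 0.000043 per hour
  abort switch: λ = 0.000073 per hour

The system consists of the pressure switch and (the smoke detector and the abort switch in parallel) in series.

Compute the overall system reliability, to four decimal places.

R(pressure switch) = exp(−0.000058 × 2500) = 0.865022
R(smoke detector) = exp(−0.000043 × 2500) = 0.898077
R(abort switch) = exp(−0.000073 × 2500) = 0.833185
Parallel (smoke detector and abort switch): 1 − (1 − 0.898077)(1 − 0.833185) = 0.982998
Series (pressure switch and [0.982998]): 0.865022 × 0.982998 = 0.8503

0.8503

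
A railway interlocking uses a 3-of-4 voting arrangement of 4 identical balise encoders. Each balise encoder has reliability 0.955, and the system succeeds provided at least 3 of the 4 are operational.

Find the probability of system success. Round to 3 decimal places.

R = Σ_{i=3}^{4} C(4,i) p^i (1−p)^{4−i} with p = 0.955
C(4,3)·0.955^3·0.045^1 = 0.15678
C(4,4)·0.955^4·0.045^0 = 0.83179
Sum = 0.989

0.989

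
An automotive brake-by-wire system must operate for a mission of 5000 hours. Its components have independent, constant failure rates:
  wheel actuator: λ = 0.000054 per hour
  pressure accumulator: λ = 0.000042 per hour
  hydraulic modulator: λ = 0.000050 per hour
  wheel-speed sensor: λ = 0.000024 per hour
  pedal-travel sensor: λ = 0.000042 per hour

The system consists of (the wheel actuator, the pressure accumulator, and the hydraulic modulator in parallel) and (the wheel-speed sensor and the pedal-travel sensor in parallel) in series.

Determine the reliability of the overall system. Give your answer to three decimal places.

0.969

R(wheel actuator) = exp(−0.000054 × 5000) = 0.76338
R(pressure accumulator) = exp(−0.000042 × 5000) = 0.81058
R(hydraulic modulator) = exp(−0.000050 × 5000) = 0.77880
R(wheel-speed sensor) = exp(−0.000024 × 5000) = 0.88692
R(pedal-travel sensor) = exp(−0.000042 × 5000) = 0.81058
Parallel (wheel actuator, pressure accumulator, and hydraulic modulator): 1 − (1 − 0.76338)(1 − 0.81058)(1 − 0.77880) = 0.99009
Parallel (wheel-speed sensor and pedal-travel sensor): 1 − (1 − 0.88692)(1 − 0.81058) = 0.97858
Series ([0.99009] and [0.97858]): 0.99009 × 0.97858 = 0.969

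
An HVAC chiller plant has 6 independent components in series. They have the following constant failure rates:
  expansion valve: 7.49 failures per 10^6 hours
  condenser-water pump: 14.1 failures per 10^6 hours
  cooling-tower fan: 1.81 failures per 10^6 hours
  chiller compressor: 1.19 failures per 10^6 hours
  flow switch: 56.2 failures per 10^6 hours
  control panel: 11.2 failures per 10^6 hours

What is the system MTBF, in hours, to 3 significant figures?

Series of exponential components: λ_sys = Σ λ_i
λ_sys = 0.00000749 + 0.0000141 + 0.00000181 + 0.00000119 + 0.0000562 + 0.0000112 = 9.1990e-05 /h
MTBF = 1 / λ_sys = 10900 h

10900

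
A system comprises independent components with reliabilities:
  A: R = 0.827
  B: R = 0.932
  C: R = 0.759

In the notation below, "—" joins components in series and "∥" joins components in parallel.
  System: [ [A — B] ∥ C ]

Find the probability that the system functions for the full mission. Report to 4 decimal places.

0.9448

Series (A and B): 0.827000 × 0.932000 = 0.770764
Parallel ([0.770764] and C): 1 − (1 − 0.770764)(1 − 0.759000) = 0.9448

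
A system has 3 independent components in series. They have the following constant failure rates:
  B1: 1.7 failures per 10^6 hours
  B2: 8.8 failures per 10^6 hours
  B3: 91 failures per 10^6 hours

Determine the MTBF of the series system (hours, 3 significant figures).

Series of exponential components: λ_sys = Σ λ_i
λ_sys = 0.0000017 + 0.0000088 + 0.000091 = 1.0150e-04 /h
MTBF = 1 / λ_sys = 9850 h

9850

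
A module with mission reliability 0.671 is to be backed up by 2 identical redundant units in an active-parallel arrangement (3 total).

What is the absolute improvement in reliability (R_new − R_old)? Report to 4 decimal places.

R_before = 0.671
R_after = 1 − (1 − 0.671)^3 = 0.9644
ΔR = 0.9644 − 0.671 = 0.2934

0.2934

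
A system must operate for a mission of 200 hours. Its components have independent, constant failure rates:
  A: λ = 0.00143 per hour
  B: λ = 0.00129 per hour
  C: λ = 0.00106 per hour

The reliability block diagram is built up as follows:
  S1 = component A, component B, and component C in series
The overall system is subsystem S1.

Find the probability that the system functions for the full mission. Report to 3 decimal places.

R(A) = exp(−0.00143 × 200) = 0.75126
R(B) = exp(−0.00129 × 200) = 0.77260
R(C) = exp(−0.00106 × 200) = 0.80896
Series (A, B, and C): 0.75126 × 0.77260 × 0.80896 = 0.470

0.470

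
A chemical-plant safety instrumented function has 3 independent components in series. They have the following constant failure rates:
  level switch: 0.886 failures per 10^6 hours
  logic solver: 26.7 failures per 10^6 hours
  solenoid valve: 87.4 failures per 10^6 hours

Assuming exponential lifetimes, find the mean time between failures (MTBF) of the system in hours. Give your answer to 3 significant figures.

8700

Series of exponential components: λ_sys = Σ λ_i
λ_sys = 0.000000886 + 0.0000267 + 0.0000874 = 1.1499e-04 /h
MTBF = 1 / λ_sys = 8700 h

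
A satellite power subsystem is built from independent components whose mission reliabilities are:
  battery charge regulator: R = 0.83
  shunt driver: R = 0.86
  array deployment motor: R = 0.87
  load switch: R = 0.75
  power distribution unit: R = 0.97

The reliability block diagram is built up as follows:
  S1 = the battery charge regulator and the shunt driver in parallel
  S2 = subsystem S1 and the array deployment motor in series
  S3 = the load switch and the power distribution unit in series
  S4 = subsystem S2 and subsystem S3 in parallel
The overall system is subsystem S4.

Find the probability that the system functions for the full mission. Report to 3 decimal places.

0.959

Parallel (battery charge regulator and shunt driver): 1 − (1 − 0.83000)(1 − 0.86000) = 0.97620
Series ([0.97620] and array deployment motor): 0.97620 × 0.87000 = 0.84929
Series (load switch and power distribution unit): 0.75000 × 0.97000 = 0.72750
Parallel ([0.84929] and [0.72750]): 1 − (1 − 0.84929)(1 − 0.72750) = 0.959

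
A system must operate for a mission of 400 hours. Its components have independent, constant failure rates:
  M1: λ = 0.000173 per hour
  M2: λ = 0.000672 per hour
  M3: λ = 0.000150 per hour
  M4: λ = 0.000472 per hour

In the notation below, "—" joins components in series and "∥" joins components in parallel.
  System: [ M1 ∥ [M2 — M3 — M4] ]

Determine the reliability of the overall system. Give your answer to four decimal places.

R(M1) = exp(−0.000173 × 400) = 0.933140
R(M2) = exp(−0.000672 × 400) = 0.764296
R(M3) = exp(−0.000150 × 400) = 0.941765
R(M4) = exp(−0.000472 × 400) = 0.827952
Series (M2, M3, and M4): 0.764296 × 0.941765 × 0.827952 = 0.595949
Parallel (M1 and [0.595949]): 1 − (1 − 0.933140)(1 − 0.595949) = 0.9730

0.9730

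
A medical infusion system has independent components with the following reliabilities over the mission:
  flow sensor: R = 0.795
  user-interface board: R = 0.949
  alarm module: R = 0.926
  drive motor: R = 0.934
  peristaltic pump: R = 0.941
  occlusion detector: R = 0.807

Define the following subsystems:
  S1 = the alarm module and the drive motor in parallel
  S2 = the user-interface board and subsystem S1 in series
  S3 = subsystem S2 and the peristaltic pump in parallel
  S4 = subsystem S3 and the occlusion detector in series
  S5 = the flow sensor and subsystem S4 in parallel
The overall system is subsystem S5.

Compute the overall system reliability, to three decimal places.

Parallel (alarm module and drive motor): 1 − (1 − 0.92600)(1 − 0.93400) = 0.99512
Series (user-interface board and [0.99512]): 0.94900 × 0.99512 = 0.94437
Parallel ([0.94437] and peristaltic pump): 1 − (1 − 0.94437)(1 − 0.94100) = 0.99672
Series ([0.99672] and occlusion detector): 0.99672 × 0.80700 = 0.80435
Parallel (flow sensor and [0.80435]): 1 − (1 − 0.79500)(1 − 0.80435) = 0.960

0.960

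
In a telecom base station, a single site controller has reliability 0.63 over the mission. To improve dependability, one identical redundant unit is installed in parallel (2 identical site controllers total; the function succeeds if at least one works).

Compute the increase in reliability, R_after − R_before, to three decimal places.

0.233

R_before = 0.63
R_after = 1 − (1 − 0.63)^2 = 0.863
ΔR = 0.863 − 0.63 = 0.233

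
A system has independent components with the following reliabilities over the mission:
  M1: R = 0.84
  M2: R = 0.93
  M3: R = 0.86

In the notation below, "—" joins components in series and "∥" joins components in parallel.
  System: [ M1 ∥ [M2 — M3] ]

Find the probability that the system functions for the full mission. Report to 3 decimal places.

0.968

Series (M2 and M3): 0.93000 × 0.86000 = 0.79980
Parallel (M1 and [0.79980]): 1 − (1 − 0.84000)(1 − 0.79980) = 0.968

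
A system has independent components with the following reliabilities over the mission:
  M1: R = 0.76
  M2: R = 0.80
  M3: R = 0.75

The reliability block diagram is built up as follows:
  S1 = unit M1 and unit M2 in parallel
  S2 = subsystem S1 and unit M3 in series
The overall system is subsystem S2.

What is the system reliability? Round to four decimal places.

Parallel (M1 and M2): 1 − (1 − 0.760000)(1 − 0.800000) = 0.952000
Series ([0.952000] and M3): 0.952000 × 0.750000 = 0.7140

0.7140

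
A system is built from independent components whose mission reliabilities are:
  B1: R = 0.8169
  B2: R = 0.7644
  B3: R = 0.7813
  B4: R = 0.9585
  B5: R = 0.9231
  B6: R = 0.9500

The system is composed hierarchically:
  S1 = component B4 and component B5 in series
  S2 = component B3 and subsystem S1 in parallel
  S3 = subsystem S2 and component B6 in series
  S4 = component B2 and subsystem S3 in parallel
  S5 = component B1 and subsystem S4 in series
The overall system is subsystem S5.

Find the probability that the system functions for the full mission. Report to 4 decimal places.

Series (B4 and B5): 0.958500 × 0.923100 = 0.884791
Parallel (B3 and [0.884791]): 1 − (1 − 0.781300)(1 − 0.884791) = 0.974804
Series ([0.974804] and B6): 0.974804 × 0.950000 = 0.926064
Parallel (B2 and [0.926064]): 1 − (1 − 0.764400)(1 − 0.926064) = 0.982581
Series (B1 and [0.982581]): 0.816900 × 0.982581 = 0.8027

0.8027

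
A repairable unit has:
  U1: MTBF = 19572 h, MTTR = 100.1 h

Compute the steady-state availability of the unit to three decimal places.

A(U1) = MTBF/(MTBF+MTTR) = 19572/(19572+100.1) = 0.995

0.995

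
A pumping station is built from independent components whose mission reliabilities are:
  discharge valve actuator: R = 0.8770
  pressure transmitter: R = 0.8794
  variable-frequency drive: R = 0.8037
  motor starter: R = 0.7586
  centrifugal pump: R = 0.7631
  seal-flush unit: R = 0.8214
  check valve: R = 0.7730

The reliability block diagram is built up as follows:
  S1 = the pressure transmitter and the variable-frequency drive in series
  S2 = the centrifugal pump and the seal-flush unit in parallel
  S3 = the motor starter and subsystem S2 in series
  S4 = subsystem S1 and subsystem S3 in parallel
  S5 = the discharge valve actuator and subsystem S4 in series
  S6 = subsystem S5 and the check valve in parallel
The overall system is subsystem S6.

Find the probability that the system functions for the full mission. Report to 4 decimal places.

0.9561

Series (pressure transmitter and variable-frequency drive): 0.879400 × 0.803700 = 0.706774
Parallel (centrifugal pump and seal-flush unit): 1 − (1 − 0.763100)(1 − 0.821400) = 0.957690
Series (motor starter and [0.957690]): 0.758600 × 0.957690 = 0.726504
Parallel ([0.706774] and [0.726504]): 1 − (1 − 0.706774)(1 − 0.726504) = 0.919804
Series (discharge valve actuator and [0.919804]): 0.877000 × 0.919804 = 0.806668
Parallel ([0.806668] and check valve): 1 − (1 − 0.806668)(1 − 0.773000) = 0.9561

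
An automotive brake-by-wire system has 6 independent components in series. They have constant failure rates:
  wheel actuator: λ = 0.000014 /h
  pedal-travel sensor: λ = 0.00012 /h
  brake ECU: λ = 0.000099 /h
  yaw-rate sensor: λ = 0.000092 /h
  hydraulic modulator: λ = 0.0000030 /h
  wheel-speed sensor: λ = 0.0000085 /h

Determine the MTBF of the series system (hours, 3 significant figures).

2970

Series of exponential components: λ_sys = Σ λ_i
λ_sys = 0.000014 + 0.00012 + 0.000099 + 0.000092 + 0.0000030 + 0.0000085 = 3.3650e-04 /h
MTBF = 1 / λ_sys = 2970 h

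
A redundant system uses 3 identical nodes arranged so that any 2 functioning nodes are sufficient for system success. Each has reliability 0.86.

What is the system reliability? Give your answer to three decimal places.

0.947

R = Σ_{i=2}^{3} C(3,i) p^i (1−p)^{3−i} with p = 0.86
C(3,2)·0.86^2·0.14^1 = 0.31063
C(3,3)·0.86^3·0.14^0 = 0.63606
Sum = 0.947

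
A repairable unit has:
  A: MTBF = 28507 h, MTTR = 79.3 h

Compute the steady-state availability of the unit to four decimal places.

0.9972

A(A) = MTBF/(MTBF+MTTR) = 28507/(28507+79.3) = 0.9972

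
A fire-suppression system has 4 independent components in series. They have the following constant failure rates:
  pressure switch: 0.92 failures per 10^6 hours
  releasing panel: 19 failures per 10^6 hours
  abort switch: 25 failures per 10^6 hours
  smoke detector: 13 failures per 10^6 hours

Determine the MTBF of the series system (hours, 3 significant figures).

Series of exponential components: λ_sys = Σ λ_i
λ_sys = 0.00000092 + 0.000019 + 0.000025 + 0.000013 = 5.7920e-05 /h
MTBF = 1 / λ_sys = 17300 h

17300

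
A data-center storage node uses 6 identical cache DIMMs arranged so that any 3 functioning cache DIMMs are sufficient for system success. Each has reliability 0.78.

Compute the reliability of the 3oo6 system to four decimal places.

R = Σ_{i=3}^{6} C(6,i) p^i (1−p)^{6−i} with p = 0.78
C(6,3)·0.78^3·0.22^3 = 0.101061
C(6,4)·0.78^4·0.22^2 = 0.268729
C(6,5)·0.78^5·0.22^1 = 0.381107
C(6,6)·0.78^6·0.22^0 = 0.225200
Sum = 0.9761

0.9761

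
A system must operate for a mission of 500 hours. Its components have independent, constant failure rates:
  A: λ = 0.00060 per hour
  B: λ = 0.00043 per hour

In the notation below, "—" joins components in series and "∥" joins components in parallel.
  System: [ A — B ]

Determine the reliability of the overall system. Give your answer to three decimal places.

0.598

R(A) = exp(−0.00060 × 500) = 0.74082
R(B) = exp(−0.00043 × 500) = 0.80654
Series (A and B): 0.74082 × 0.80654 = 0.598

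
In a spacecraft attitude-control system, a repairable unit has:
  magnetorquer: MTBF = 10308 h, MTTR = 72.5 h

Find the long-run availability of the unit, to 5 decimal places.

0.99302

A(magnetorquer) = MTBF/(MTBF+MTTR) = 10308/(10308+72.5) = 0.99302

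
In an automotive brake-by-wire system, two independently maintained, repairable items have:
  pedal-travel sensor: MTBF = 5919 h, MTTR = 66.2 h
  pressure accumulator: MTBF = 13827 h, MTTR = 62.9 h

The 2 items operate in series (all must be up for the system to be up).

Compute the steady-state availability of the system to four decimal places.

0.9845

A(pedal-travel sensor) = MTBF/(MTBF+MTTR) = 5919/(5919+66.2) = 0.988939
A(pressure accumulator) = MTBF/(MTBF+MTTR) = 13827/(13827+62.9) = 0.995472
Series availability: 0.988939 × 0.995472 = 0.9845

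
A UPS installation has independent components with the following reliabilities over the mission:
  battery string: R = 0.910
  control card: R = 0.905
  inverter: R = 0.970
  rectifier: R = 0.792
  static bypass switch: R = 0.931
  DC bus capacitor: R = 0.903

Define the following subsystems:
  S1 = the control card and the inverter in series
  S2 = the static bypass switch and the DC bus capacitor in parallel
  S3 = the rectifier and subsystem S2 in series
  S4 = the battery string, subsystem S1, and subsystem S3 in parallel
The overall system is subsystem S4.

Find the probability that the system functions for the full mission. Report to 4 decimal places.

0.9977

Series (control card and inverter): 0.905000 × 0.970000 = 0.877850
Parallel (static bypass switch and DC bus capacitor): 1 − (1 − 0.931000)(1 − 0.903000) = 0.993307
Series (rectifier and [0.993307]): 0.792000 × 0.993307 = 0.786699
Parallel (battery string, [0.877850], and [0.786699]): 1 − (1 − 0.910000)(1 − 0.877850)(1 − 0.786699) = 0.9977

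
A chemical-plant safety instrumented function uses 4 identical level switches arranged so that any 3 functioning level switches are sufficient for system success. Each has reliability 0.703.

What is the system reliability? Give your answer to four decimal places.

R = Σ_{i=3}^{4} C(4,i) p^i (1−p)^{4−i} with p = 0.703
C(4,3)·0.703^3·0.297^1 = 0.412746
C(4,4)·0.703^4·0.297^0 = 0.244243
Sum = 0.6570

0.6570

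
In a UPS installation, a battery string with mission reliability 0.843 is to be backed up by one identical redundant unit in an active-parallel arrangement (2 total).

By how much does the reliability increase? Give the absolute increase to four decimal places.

R_before = 0.843
R_after = 1 − (1 − 0.843)^2 = 0.9754
ΔR = 0.9754 − 0.843 = 0.1324

0.1324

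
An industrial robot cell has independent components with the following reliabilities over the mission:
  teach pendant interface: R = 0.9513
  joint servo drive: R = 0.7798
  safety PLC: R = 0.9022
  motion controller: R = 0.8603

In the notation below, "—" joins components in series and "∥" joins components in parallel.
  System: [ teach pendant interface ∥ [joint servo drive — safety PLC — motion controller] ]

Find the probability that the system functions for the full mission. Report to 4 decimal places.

Series (joint servo drive, safety PLC, and motion controller): 0.779800 × 0.902200 × 0.860300 = 0.605252
Parallel (teach pendant interface and [0.605252]): 1 − (1 − 0.951300)(1 − 0.605252) = 0.9808

0.9808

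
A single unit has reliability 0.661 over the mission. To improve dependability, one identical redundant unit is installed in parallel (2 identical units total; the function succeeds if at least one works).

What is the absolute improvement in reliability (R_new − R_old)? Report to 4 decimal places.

R_before = 0.661
R_after = 1 − (1 − 0.661)^2 = 0.8851
ΔR = 0.8851 − 0.661 = 0.2241

0.2241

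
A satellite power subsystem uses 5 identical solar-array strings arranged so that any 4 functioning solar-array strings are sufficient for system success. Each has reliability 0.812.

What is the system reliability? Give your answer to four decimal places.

0.7617

R = Σ_{i=4}^{5} C(5,i) p^i (1−p)^{5−i} with p = 0.812
C(5,4)·0.812^4·0.188^1 = 0.408650
C(5,5)·0.812^5·0.188^0 = 0.353004
Sum = 0.7617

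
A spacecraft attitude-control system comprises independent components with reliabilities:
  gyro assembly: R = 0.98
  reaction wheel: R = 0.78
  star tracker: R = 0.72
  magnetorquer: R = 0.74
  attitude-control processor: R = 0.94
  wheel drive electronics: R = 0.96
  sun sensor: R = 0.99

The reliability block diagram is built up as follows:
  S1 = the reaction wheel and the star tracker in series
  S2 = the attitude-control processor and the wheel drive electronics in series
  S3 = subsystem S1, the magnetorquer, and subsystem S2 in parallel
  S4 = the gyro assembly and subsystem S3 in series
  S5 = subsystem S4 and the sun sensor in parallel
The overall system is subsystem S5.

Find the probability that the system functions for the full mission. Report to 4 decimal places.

Series (reaction wheel and star tracker): 0.780000 × 0.720000 = 0.561600
Series (attitude-control processor and wheel drive electronics): 0.940000 × 0.960000 = 0.902400
Parallel ([0.561600], magnetorquer, and [0.902400]): 1 − (1 − 0.561600)(1 − 0.740000)(1 − 0.902400) = 0.988875
Series (gyro assembly and [0.988875]): 0.980000 × 0.988875 = 0.969098
Parallel ([0.969098] and sun sensor): 1 − (1 − 0.969098)(1 − 0.990000) = 0.9997

0.9997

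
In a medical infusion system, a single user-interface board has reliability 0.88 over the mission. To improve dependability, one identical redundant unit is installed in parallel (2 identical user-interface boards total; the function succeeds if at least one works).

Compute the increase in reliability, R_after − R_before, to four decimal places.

R_before = 0.88
R_after = 1 − (1 − 0.88)^2 = 0.9856
ΔR = 0.9856 − 0.88 = 0.1056

0.1056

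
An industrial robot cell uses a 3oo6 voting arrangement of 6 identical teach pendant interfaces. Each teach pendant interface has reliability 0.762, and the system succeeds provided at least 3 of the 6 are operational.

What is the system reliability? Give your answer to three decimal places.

0.968

R = Σ_{i=3}^{6} C(6,i) p^i (1−p)^{6−i} with p = 0.762
C(6,3)·0.762^3·0.238^3 = 0.11930
C(6,4)·0.762^4·0.238^2 = 0.28646
C(6,5)·0.762^5·0.238^1 = 0.36686
C(6,6)·0.762^6·0.238^0 = 0.19576
Sum = 0.968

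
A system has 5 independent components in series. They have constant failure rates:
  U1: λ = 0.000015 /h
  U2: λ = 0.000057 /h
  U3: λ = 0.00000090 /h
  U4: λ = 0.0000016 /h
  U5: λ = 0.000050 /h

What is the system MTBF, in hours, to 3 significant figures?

8030

Series of exponential components: λ_sys = Σ λ_i
λ_sys = 0.000015 + 0.000057 + 0.00000090 + 0.0000016 + 0.000050 = 1.2450e-04 /h
MTBF = 1 / λ_sys = 8030 h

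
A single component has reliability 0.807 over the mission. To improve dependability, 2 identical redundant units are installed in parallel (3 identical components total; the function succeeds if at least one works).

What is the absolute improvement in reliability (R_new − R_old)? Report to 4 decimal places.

R_before = 0.807
R_after = 1 − (1 − 0.807)^3 = 0.9928
ΔR = 0.9928 − 0.807 = 0.1858

0.1858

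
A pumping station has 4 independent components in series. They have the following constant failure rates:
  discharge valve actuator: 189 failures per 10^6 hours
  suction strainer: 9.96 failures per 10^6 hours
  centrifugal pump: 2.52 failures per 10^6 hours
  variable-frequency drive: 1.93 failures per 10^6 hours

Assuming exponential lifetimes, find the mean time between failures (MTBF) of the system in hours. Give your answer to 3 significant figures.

Series of exponential components: λ_sys = Σ λ_i
λ_sys = 0.000189 + 0.00000996 + 0.00000252 + 0.00000193 = 2.0341e-04 /h
MTBF = 1 / λ_sys = 4920 h

4920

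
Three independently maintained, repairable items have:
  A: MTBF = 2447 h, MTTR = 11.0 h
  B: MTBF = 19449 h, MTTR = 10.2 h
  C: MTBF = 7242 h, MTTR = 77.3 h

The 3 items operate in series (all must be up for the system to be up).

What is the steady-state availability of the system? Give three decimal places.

A(A) = MTBF/(MTBF+MTTR) = 2447/(2447+11.0) = 0.995525
A(B) = MTBF/(MTBF+MTTR) = 19449/(19449+10.2) = 0.999476
A(C) = MTBF/(MTBF+MTTR) = 7242/(7242+77.3) = 0.989439
Series availability: 0.995525 × 0.999476 × 0.989439 = 0.984

0.984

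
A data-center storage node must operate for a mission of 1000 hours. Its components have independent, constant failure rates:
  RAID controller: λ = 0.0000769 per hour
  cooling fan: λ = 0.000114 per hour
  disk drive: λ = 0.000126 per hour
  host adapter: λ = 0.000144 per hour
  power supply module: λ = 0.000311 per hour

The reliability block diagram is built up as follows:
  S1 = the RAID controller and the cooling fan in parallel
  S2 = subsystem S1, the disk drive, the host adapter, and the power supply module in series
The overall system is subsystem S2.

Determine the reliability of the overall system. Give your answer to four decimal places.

R(RAID controller) = exp(−0.0000769 × 1000) = 0.925982
R(cooling fan) = exp(−0.000114 × 1000) = 0.892258
R(disk drive) = exp(−0.000126 × 1000) = 0.881615
R(host adapter) = exp(−0.000144 × 1000) = 0.865888
R(power supply module) = exp(−0.000311 × 1000) = 0.732714
Parallel (RAID controller and cooling fan): 1 − (1 − 0.925982)(1 − 0.892258) = 0.992025
Series ([0.992025], disk drive, host adapter, and power supply module): 0.992025 × 0.881615 × 0.865888 × 0.732714 = 0.5549

0.5549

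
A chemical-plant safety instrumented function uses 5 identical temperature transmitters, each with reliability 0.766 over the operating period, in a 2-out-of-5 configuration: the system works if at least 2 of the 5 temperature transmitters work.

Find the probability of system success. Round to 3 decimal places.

R = Σ_{i=2}^{5} C(5,i) p^i (1−p)^{5−i} with p = 0.766
C(5,2)·0.766^2·0.234^3 = 0.07518
C(5,3)·0.766^3·0.234^2 = 0.24610
C(5,4)·0.766^4·0.234^1 = 0.40281
C(5,5)·0.766^5·0.234^0 = 0.26372
Sum = 0.988

0.988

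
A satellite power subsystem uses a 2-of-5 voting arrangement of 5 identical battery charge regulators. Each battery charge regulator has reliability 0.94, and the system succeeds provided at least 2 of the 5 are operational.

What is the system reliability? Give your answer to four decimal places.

R = Σ_{i=2}^{5} C(5,i) p^i (1−p)^{5−i} with p = 0.94
C(5,2)·0.94^2·0.06^3 = 0.001909
C(5,3)·0.94^3·0.06^2 = 0.029901
C(5,4)·0.94^4·0.06^1 = 0.234225
C(5,5)·0.94^5·0.06^0 = 0.733904
Sum = 0.9999

0.9999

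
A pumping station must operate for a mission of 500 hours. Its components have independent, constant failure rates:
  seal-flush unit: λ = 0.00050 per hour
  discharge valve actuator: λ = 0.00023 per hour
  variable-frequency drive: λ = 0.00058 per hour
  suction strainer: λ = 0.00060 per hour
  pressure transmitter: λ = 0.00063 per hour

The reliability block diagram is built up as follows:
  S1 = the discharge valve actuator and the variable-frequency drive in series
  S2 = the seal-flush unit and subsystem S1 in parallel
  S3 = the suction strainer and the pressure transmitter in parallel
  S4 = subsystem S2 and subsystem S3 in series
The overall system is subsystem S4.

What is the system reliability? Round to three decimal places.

0.861

R(seal-flush unit) = exp(−0.00050 × 500) = 0.77880
R(discharge valve actuator) = exp(−0.00023 × 500) = 0.89137
R(variable-frequency drive) = exp(−0.00058 × 500) = 0.74826
R(suction strainer) = exp(−0.00060 × 500) = 0.74082
R(pressure transmitter) = exp(−0.00063 × 500) = 0.72979
Series (discharge valve actuator and variable-frequency drive): 0.89137 × 0.74826 = 0.66698
Parallel (seal-flush unit and [0.66698]): 1 − (1 − 0.77880)(1 − 0.66698) = 0.92634
Parallel (suction strainer and pressure transmitter): 1 − (1 − 0.74082)(1 − 0.72979) = 0.92997
Series ([0.92634] and [0.92997]): 0.92634 × 0.92997 = 0.861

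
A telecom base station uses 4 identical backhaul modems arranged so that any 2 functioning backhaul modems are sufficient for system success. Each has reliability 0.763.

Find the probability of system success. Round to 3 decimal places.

0.956

R = Σ_{i=2}^{4} C(4,i) p^i (1−p)^{4−i} with p = 0.763
C(4,2)·0.763^2·0.237^2 = 0.19620
C(4,3)·0.763^3·0.237^1 = 0.42110
C(4,4)·0.763^4·0.237^0 = 0.33892
Sum = 0.956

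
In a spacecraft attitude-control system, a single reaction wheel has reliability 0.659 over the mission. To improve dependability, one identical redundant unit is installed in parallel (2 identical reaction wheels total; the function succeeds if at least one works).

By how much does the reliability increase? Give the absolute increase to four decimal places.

0.2247

R_before = 0.659
R_after = 1 − (1 − 0.659)^2 = 0.8837
ΔR = 0.8837 − 0.659 = 0.2247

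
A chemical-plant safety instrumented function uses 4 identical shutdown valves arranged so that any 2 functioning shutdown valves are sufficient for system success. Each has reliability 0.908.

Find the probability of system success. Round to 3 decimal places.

0.997

R = Σ_{i=2}^{4} C(4,i) p^i (1−p)^{4−i} with p = 0.908
C(4,2)·0.908^2·0.092^2 = 0.04187
C(4,3)·0.908^3·0.092^1 = 0.27549
C(4,4)·0.908^4·0.092^0 = 0.67974
Sum = 0.997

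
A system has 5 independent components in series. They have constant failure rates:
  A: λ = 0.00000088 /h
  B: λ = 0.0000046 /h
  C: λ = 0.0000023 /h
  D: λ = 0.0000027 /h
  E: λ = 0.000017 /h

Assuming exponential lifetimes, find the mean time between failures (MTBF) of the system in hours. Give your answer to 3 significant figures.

Series of exponential components: λ_sys = Σ λ_i
λ_sys = 0.00000088 + 0.0000046 + 0.0000023 + 0.0000027 + 0.000017 = 2.7480e-05 /h
MTBF = 1 / λ_sys = 36400 h

36400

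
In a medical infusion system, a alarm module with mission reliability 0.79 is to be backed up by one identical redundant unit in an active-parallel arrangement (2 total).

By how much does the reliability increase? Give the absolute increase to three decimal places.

0.166

R_before = 0.79
R_after = 1 − (1 − 0.79)^2 = 0.956
ΔR = 0.956 − 0.79 = 0.166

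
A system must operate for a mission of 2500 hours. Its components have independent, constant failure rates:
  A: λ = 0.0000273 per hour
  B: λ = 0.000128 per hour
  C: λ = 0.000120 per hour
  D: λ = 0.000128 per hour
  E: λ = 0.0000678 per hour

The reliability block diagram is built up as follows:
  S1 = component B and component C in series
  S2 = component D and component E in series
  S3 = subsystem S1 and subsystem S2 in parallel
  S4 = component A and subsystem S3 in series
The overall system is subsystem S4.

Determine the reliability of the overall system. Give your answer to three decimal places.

0.767

R(A) = exp(−0.0000273 × 2500) = 0.93403
R(B) = exp(−0.000128 × 2500) = 0.72615
R(C) = exp(−0.000120 × 2500) = 0.74082
R(D) = exp(−0.000128 × 2500) = 0.72615
R(E) = exp(−0.0000678 × 2500) = 0.84409
Series (B and C): 0.72615 × 0.74082 = 0.53795
Series (D and E): 0.72615 × 0.84409 = 0.61294
Parallel ([0.53795] and [0.61294]): 1 − (1 − 0.53795)(1 − 0.61294) = 0.82116
Series (A and [0.82116]): 0.93403 × 0.82116 = 0.767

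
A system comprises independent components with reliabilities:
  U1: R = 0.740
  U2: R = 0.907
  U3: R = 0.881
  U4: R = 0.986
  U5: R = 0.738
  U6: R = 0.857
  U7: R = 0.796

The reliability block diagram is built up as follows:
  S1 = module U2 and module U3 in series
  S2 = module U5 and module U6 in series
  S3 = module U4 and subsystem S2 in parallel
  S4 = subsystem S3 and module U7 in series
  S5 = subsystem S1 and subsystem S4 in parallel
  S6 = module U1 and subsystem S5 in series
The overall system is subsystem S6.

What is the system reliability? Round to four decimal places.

Series (U2 and U3): 0.907000 × 0.881000 = 0.799067
Series (U5 and U6): 0.738000 × 0.857000 = 0.632466
Parallel (U4 and [0.632466]): 1 − (1 − 0.986000)(1 − 0.632466) = 0.994855
Series ([0.994855] and U7): 0.994855 × 0.796000 = 0.791905
Parallel ([0.799067] and [0.791905]): 1 − (1 − 0.799067)(1 − 0.791905) = 0.958187
Series (U1 and [0.958187]): 0.740000 × 0.958187 = 0.7091

0.7091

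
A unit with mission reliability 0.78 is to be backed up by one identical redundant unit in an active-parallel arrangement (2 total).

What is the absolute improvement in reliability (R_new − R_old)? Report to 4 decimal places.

0.1716

R_before = 0.78
R_after = 1 − (1 − 0.78)^2 = 0.9516
ΔR = 0.9516 − 0.78 = 0.1716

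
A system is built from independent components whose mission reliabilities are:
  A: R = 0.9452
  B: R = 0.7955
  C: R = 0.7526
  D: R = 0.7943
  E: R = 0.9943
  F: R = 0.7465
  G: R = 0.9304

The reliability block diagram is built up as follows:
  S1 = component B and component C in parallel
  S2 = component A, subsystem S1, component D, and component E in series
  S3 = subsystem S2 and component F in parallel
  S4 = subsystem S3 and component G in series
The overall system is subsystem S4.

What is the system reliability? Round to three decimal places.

0.862

Parallel (B and C): 1 − (1 − 0.79550)(1 − 0.75260) = 0.94941
Series (A, [0.94941], D, and E): 0.94520 × 0.94941 × 0.79430 × 0.99430 = 0.70873
Parallel ([0.70873] and F): 1 − (1 − 0.70873)(1 − 0.74650) = 0.92616
Series ([0.92616] and G): 0.92616 × 0.93040 = 0.862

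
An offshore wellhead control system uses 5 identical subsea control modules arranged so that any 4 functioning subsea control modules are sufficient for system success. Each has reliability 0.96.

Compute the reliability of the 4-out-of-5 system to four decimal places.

0.9852

R = Σ_{i=4}^{5} C(5,i) p^i (1−p)^{5−i} with p = 0.96
C(5,4)·0.96^4·0.04^1 = 0.169869
C(5,5)·0.96^5·0.04^0 = 0.815373
Sum = 0.9852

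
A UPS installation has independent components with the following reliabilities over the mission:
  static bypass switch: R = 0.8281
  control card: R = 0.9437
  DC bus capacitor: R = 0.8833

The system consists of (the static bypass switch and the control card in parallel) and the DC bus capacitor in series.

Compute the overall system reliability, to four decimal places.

Parallel (static bypass switch and control card): 1 − (1 − 0.828100)(1 − 0.943700) = 0.990322
Series ([0.990322] and DC bus capacitor): 0.990322 × 0.883300 = 0.8748

0.8748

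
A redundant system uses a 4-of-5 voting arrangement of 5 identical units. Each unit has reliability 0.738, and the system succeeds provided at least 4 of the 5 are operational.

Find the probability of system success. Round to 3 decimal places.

R = Σ_{i=4}^{5} C(5,i) p^i (1−p)^{5−i} with p = 0.738
C(5,4)·0.738^4·0.262^1 = 0.38859
C(5,5)·0.738^5·0.262^0 = 0.21892
Sum = 0.608

0.608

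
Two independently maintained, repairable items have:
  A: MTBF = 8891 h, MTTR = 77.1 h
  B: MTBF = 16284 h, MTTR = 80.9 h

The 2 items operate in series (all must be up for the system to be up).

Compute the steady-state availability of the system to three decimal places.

A(A) = MTBF/(MTBF+MTTR) = 8891/(8891+77.1) = 0.991403
A(B) = MTBF/(MTBF+MTTR) = 16284/(16284+80.9) = 0.995056
Series availability: 0.991403 × 0.995056 = 0.987

0.987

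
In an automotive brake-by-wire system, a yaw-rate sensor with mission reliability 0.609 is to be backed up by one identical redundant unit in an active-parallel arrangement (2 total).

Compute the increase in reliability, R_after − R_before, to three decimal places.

0.238

R_before = 0.609
R_after = 1 − (1 − 0.609)^2 = 0.847
ΔR = 0.847 − 0.609 = 0.238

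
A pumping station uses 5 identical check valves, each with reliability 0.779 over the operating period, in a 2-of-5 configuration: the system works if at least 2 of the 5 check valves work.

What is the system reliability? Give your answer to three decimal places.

R = Σ_{i=2}^{5} C(5,i) p^i (1−p)^{5−i} with p = 0.779
C(5,2)·0.779^2·0.221^3 = 0.06550
C(5,3)·0.779^3·0.221^2 = 0.23089
C(5,4)·0.779^4·0.221^1 = 0.40692
C(5,5)·0.779^5·0.221^0 = 0.28687
Sum = 0.990

0.990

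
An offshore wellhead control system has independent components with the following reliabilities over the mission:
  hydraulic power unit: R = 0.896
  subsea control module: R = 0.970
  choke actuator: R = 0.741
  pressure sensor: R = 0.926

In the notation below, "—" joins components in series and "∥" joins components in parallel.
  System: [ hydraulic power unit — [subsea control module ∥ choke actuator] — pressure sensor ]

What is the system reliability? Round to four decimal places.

0.8232

Parallel (subsea control module and choke actuator): 1 − (1 − 0.970000)(1 − 0.741000) = 0.992230
Series (hydraulic power unit, [0.992230], and pressure sensor): 0.896000 × 0.992230 × 0.926000 = 0.8232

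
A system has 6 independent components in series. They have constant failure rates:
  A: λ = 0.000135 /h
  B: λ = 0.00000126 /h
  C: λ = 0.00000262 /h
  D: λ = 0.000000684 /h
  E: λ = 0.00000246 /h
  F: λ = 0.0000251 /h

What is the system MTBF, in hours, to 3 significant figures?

Series of exponential components: λ_sys = Σ λ_i
λ_sys = 0.000135 + 0.00000126 + 0.00000262 + 0.000000684 + 0.00000246 + 0.0000251 = 1.6712e-04 /h
MTBF = 1 / λ_sys = 5980 h

5980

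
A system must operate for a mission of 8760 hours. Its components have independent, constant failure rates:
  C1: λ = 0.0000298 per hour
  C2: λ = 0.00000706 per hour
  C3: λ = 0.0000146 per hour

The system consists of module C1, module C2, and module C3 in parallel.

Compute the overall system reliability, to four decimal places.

R(C1) = exp(−0.0000298 × 8760) = 0.770244
R(C2) = exp(−0.00000706 × 8760) = 0.940028
R(C3) = exp(−0.0000146 × 8760) = 0.879945
Parallel (C1, C2, and C3): 1 − (1 − 0.770244)(1 − 0.940028)(1 − 0.879945) = 0.9983

0.9983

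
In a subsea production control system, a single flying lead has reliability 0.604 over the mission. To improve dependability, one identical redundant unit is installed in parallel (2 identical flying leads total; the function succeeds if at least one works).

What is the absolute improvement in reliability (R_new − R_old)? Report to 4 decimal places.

R_before = 0.604
R_after = 1 − (1 − 0.604)^2 = 0.8432
ΔR = 0.8432 − 0.604 = 0.2392

0.2392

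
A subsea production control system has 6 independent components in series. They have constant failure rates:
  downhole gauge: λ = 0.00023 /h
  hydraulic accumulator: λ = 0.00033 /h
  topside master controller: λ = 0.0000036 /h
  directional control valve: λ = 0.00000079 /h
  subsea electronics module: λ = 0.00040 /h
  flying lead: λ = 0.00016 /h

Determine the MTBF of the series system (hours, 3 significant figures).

Series of exponential components: λ_sys = Σ λ_i
λ_sys = 0.00023 + 0.00033 + 0.0000036 + 0.00000079 + 0.00040 + 0.00016 = 1.1244e-03 /h
MTBF = 1 / λ_sys = 889 h

889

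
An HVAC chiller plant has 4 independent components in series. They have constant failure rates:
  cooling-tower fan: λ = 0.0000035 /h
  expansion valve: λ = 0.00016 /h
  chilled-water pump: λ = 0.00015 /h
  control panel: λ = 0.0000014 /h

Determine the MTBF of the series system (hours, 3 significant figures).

Series of exponential components: λ_sys = Σ λ_i
λ_sys = 0.0000035 + 0.00016 + 0.00015 + 0.0000014 = 3.1490e-04 /h
MTBF = 1 / λ_sys = 3180 h

3180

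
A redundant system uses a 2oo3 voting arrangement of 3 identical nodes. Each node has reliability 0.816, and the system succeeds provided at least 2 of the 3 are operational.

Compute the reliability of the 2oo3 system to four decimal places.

R = Σ_{i=2}^{3} C(3,i) p^i (1−p)^{3−i} with p = 0.816
C(3,2)·0.816^2·0.184^1 = 0.367553
C(3,3)·0.816^3·0.184^0 = 0.543338
Sum = 0.9109

0.9109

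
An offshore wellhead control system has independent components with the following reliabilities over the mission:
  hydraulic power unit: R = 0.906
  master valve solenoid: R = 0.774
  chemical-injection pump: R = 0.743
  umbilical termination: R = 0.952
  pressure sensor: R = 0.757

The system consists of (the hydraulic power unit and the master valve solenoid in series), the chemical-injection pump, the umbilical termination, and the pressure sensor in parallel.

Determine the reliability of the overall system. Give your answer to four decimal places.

0.9991

Series (hydraulic power unit and master valve solenoid): 0.906000 × 0.774000 = 0.701244
Parallel ([0.701244], chemical-injection pump, umbilical termination, and pressure sensor): 1 − (1 − 0.701244)(1 − 0.743000)(1 − 0.952000)(1 − 0.757000) = 0.9991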